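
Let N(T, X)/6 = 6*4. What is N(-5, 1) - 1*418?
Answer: -274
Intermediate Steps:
N(T, X) = 144 (N(T, X) = 6*(6*4) = 6*24 = 144)
N(-5, 1) - 1*418 = 144 - 1*418 = 144 - 418 = -274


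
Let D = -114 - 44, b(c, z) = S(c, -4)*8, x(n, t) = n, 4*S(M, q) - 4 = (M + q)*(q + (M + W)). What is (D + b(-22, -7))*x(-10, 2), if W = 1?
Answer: -11500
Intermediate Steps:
S(M, q) = 1 + (M + q)*(1 + M + q)/4 (S(M, q) = 1 + ((M + q)*(q + (M + 1)))/4 = 1 + ((M + q)*(q + (1 + M)))/4 = 1 + ((M + q)*(1 + M + q))/4 = 1 + (M + q)*(1 + M + q)/4)
b(c, z) = 32 - 14*c + 2*c² (b(c, z) = (1 + c/4 + (¼)*(-4) + c²/4 + (¼)*(-4)² + (½)*c*(-4))*8 = (1 + c/4 - 1 + c²/4 + (¼)*16 - 2*c)*8 = (1 + c/4 - 1 + c²/4 + 4 - 2*c)*8 = (4 - 7*c/4 + c²/4)*8 = 32 - 14*c + 2*c²)
D = -158
(D + b(-22, -7))*x(-10, 2) = (-158 + (32 - 14*(-22) + 2*(-22)²))*(-10) = (-158 + (32 + 308 + 2*484))*(-10) = (-158 + (32 + 308 + 968))*(-10) = (-158 + 1308)*(-10) = 1150*(-10) = -11500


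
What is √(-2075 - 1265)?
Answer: 2*I*√835 ≈ 57.793*I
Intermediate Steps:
√(-2075 - 1265) = √(-3340) = 2*I*√835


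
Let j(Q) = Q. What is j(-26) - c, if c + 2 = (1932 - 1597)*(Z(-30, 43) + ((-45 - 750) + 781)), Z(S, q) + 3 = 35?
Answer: -6054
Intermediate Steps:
Z(S, q) = 32 (Z(S, q) = -3 + 35 = 32)
c = 6028 (c = -2 + (1932 - 1597)*(32 + ((-45 - 750) + 781)) = -2 + 335*(32 + (-795 + 781)) = -2 + 335*(32 - 14) = -2 + 335*18 = -2 + 6030 = 6028)
j(-26) - c = -26 - 1*6028 = -26 - 6028 = -6054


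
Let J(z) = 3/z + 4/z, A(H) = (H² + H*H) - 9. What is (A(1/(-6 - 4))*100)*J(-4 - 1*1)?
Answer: 6286/5 ≈ 1257.2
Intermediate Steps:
A(H) = -9 + 2*H² (A(H) = (H² + H²) - 9 = 2*H² - 9 = -9 + 2*H²)
J(z) = 7/z
(A(1/(-6 - 4))*100)*J(-4 - 1*1) = ((-9 + 2*(1/(-6 - 4))²)*100)*(7/(-4 - 1*1)) = ((-9 + 2*(1/(-10))²)*100)*(7/(-4 - 1)) = ((-9 + 2*(-⅒)²)*100)*(7/(-5)) = ((-9 + 2*(1/100))*100)*(7*(-⅕)) = ((-9 + 1/50)*100)*(-7/5) = -449/50*100*(-7/5) = -898*(-7/5) = 6286/5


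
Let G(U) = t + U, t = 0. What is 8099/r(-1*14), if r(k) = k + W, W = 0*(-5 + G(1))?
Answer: -1157/2 ≈ -578.50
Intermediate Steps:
G(U) = U (G(U) = 0 + U = U)
W = 0 (W = 0*(-5 + 1) = 0*(-4) = 0)
r(k) = k (r(k) = k + 0 = k)
8099/r(-1*14) = 8099/((-1*14)) = 8099/(-14) = 8099*(-1/14) = -1157/2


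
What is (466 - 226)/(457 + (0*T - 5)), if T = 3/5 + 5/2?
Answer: 60/113 ≈ 0.53097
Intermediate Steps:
T = 31/10 (T = 3*(⅕) + 5*(½) = ⅗ + 5/2 = 31/10 ≈ 3.1000)
(466 - 226)/(457 + (0*T - 5)) = (466 - 226)/(457 + (0*(31/10) - 5)) = 240/(457 + (0 - 5)) = 240/(457 - 5) = 240/452 = 240*(1/452) = 60/113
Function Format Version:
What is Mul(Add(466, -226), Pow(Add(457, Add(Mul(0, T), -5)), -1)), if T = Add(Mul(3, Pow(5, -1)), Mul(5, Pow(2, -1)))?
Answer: Rational(60, 113) ≈ 0.53097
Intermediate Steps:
T = Rational(31, 10) (T = Add(Mul(3, Rational(1, 5)), Mul(5, Rational(1, 2))) = Add(Rational(3, 5), Rational(5, 2)) = Rational(31, 10) ≈ 3.1000)
Mul(Add(466, -226), Pow(Add(457, Add(Mul(0, T), -5)), -1)) = Mul(Add(466, -226), Pow(Add(457, Add(Mul(0, Rational(31, 10)), -5)), -1)) = Mul(240, Pow(Add(457, Add(0, -5)), -1)) = Mul(240, Pow(Add(457, -5), -1)) = Mul(240, Pow(452, -1)) = Mul(240, Rational(1, 452)) = Rational(60, 113)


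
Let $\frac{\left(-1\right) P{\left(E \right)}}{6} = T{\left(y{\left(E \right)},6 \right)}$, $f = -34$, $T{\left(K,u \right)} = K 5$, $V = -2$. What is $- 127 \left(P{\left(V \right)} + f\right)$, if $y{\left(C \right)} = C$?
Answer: $-3302$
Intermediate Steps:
$T{\left(K,u \right)} = 5 K$
$P{\left(E \right)} = - 30 E$ ($P{\left(E \right)} = - 6 \cdot 5 E = - 30 E$)
$- 127 \left(P{\left(V \right)} + f\right) = - 127 \left(\left(-30\right) \left(-2\right) - 34\right) = - 127 \left(60 - 34\right) = \left(-127\right) 26 = -3302$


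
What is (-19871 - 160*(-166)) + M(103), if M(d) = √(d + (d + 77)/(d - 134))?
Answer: 6689 + √93403/31 ≈ 6698.9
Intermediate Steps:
M(d) = √(d + (77 + d)/(-134 + d))
(-19871 - 160*(-166)) + M(103) = (-19871 - 160*(-166)) + √((77 + 103 + 103*(-134 + 103))/(-134 + 103)) = (-19871 + 26560) + √((77 + 103 + 103*(-31))/(-31)) = 6689 + √(-(77 + 103 - 3193)/31) = 6689 + √(-1/31*(-3013)) = 6689 + √(3013/31) = 6689 + √93403/31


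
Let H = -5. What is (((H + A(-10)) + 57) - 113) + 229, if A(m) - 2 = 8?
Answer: 178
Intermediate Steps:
A(m) = 10 (A(m) = 2 + 8 = 10)
(((H + A(-10)) + 57) - 113) + 229 = (((-5 + 10) + 57) - 113) + 229 = ((5 + 57) - 113) + 229 = (62 - 113) + 229 = -51 + 229 = 178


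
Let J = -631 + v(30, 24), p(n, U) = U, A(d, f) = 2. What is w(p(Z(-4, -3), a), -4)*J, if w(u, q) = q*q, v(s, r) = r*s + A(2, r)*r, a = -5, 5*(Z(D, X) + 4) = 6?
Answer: 2192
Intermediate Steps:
Z(D, X) = -14/5 (Z(D, X) = -4 + (1/5)*6 = -4 + 6/5 = -14/5)
v(s, r) = 2*r + r*s (v(s, r) = r*s + 2*r = 2*r + r*s)
w(u, q) = q**2
J = 137 (J = -631 + 24*(2 + 30) = -631 + 24*32 = -631 + 768 = 137)
w(p(Z(-4, -3), a), -4)*J = (-4)**2*137 = 16*137 = 2192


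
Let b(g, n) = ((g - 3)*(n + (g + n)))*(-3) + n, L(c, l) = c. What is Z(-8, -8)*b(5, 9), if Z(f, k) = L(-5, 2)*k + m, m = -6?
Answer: -4386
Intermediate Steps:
Z(f, k) = -6 - 5*k (Z(f, k) = -5*k - 6 = -6 - 5*k)
b(g, n) = n - 3*(-3 + g)*(g + 2*n) (b(g, n) = ((-3 + g)*(g + 2*n))*(-3) + n = -3*(-3 + g)*(g + 2*n) + n = n - 3*(-3 + g)*(g + 2*n))
Z(-8, -8)*b(5, 9) = (-6 - 5*(-8))*(-3*5² + 9*5 + 19*9 - 6*5*9) = (-6 + 40)*(-3*25 + 45 + 171 - 270) = 34*(-75 + 45 + 171 - 270) = 34*(-129) = -4386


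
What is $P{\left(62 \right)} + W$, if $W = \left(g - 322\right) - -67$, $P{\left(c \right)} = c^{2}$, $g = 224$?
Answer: $3813$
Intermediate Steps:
$W = -31$ ($W = \left(224 - 322\right) - -67 = -98 + \left(-329 + 396\right) = -98 + 67 = -31$)
$P{\left(62 \right)} + W = 62^{2} - 31 = 3844 - 31 = 3813$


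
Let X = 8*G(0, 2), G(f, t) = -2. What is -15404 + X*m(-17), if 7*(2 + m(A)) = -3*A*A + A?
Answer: -93460/7 ≈ -13351.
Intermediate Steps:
X = -16 (X = 8*(-2) = -16)
m(A) = -2 - 3*A**2/7 + A/7 (m(A) = -2 + (-3*A*A + A)/7 = -2 + (-3*A**2 + A)/7 = -2 + (A - 3*A**2)/7 = -2 + (-3*A**2/7 + A/7) = -2 - 3*A**2/7 + A/7)
-15404 + X*m(-17) = -15404 - 16*(-2 - 3/7*(-17)**2 + (1/7)*(-17)) = -15404 - 16*(-2 - 3/7*289 - 17/7) = -15404 - 16*(-2 - 867/7 - 17/7) = -15404 - 16*(-898/7) = -15404 + 14368/7 = -93460/7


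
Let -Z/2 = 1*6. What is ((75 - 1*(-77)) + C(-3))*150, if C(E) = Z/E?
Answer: 23400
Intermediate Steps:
Z = -12 (Z = -2*6 = -12)
C(E) = -12/E
((75 - 1*(-77)) + C(-3))*150 = ((75 - 1*(-77)) - 12/(-3))*150 = ((75 + 77) - 12*(-⅓))*150 = (152 + 4)*150 = 156*150 = 23400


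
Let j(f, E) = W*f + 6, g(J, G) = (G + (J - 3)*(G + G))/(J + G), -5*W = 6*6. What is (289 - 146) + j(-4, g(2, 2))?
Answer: 889/5 ≈ 177.80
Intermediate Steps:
W = -36/5 (W = -6*6/5 = -⅕*36 = -36/5 ≈ -7.2000)
g(J, G) = (G + 2*G*(-3 + J))/(G + J) (g(J, G) = (G + (-3 + J)*(2*G))/(G + J) = (G + 2*G*(-3 + J))/(G + J))
j(f, E) = 6 - 36*f/5 (j(f, E) = -36*f/5 + 6 = 6 - 36*f/5)
(289 - 146) + j(-4, g(2, 2)) = (289 - 146) + (6 - 36/5*(-4)) = 143 + (6 + 144/5) = 143 + 174/5 = 889/5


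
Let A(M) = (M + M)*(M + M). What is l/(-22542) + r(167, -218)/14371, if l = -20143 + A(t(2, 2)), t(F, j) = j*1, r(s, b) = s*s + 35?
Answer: 306235975/107983694 ≈ 2.8359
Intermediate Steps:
r(s, b) = 35 + s**2 (r(s, b) = s**2 + 35 = 35 + s**2)
t(F, j) = j
A(M) = 4*M**2 (A(M) = (2*M)*(2*M) = 4*M**2)
l = -20127 (l = -20143 + 4*2**2 = -20143 + 4*4 = -20143 + 16 = -20127)
l/(-22542) + r(167, -218)/14371 = -20127/(-22542) + (35 + 167**2)/14371 = -20127*(-1/22542) + (35 + 27889)*(1/14371) = 6709/7514 + 27924*(1/14371) = 6709/7514 + 27924/14371 = 306235975/107983694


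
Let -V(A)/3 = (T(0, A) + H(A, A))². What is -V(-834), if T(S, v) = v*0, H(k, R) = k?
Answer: 2086668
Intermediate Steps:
T(S, v) = 0
V(A) = -3*A² (V(A) = -3*(0 + A)² = -3*A²)
-V(-834) = -(-3)*(-834)² = -(-3)*695556 = -1*(-2086668) = 2086668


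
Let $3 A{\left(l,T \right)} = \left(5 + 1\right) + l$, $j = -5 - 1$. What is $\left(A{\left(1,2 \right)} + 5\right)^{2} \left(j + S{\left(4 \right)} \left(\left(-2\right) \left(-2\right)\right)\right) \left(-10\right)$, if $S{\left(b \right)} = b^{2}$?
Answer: $- \frac{280720}{9} \approx -31191.0$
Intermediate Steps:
$j = -6$ ($j = -5 - 1 = -6$)
$A{\left(l,T \right)} = 2 + \frac{l}{3}$ ($A{\left(l,T \right)} = \frac{\left(5 + 1\right) + l}{3} = \frac{6 + l}{3} = 2 + \frac{l}{3}$)
$\left(A{\left(1,2 \right)} + 5\right)^{2} \left(j + S{\left(4 \right)} \left(\left(-2\right) \left(-2\right)\right)\right) \left(-10\right) = \left(\left(2 + \frac{1}{3} \cdot 1\right) + 5\right)^{2} \left(-6 + 4^{2} \left(\left(-2\right) \left(-2\right)\right)\right) \left(-10\right) = \left(\left(2 + \frac{1}{3}\right) + 5\right)^{2} \left(-6 + 16 \cdot 4\right) \left(-10\right) = \left(\frac{7}{3} + 5\right)^{2} \left(-6 + 64\right) \left(-10\right) = \left(\frac{22}{3}\right)^{2} \cdot 58 \left(-10\right) = \frac{484}{9} \cdot 58 \left(-10\right) = \frac{28072}{9} \left(-10\right) = - \frac{280720}{9}$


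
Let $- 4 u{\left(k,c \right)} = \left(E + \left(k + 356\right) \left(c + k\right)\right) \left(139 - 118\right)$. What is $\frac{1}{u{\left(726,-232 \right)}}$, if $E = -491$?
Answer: $- \frac{4}{11214357} \approx -3.5669 \cdot 10^{-7}$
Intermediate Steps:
$u{\left(k,c \right)} = \frac{10311}{4} - \frac{21 \left(356 + k\right) \left(c + k\right)}{4}$ ($u{\left(k,c \right)} = - \frac{\left(-491 + \left(k + 356\right) \left(c + k\right)\right) \left(139 - 118\right)}{4} = - \frac{\left(-491 + \left(356 + k\right) \left(c + k\right)\right) 21}{4} = - \frac{-10311 + 21 \left(356 + k\right) \left(c + k\right)}{4} = \frac{10311}{4} - \frac{21 \left(356 + k\right) \left(c + k\right)}{4}$)
$\frac{1}{u{\left(726,-232 \right)}} = \frac{1}{\frac{10311}{4} - -433608 - 1356894 - \frac{21 \cdot 726^{2}}{4} - \left(-1218\right) 726} = \frac{1}{\frac{10311}{4} + 433608 - 1356894 - 2767149 + 884268} = \frac{1}{- \frac{11214357}{4}} = - \frac{4}{11214357}$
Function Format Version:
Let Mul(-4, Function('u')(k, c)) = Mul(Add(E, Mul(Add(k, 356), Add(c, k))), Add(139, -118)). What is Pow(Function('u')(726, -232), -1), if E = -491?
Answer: Rational(-4, 11214357) ≈ -3.5669e-7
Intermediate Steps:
Function('u')(k, c) = Add(Rational(10311, 4), Mul(Rational(-21, 4), Add(356, k), Add(c, k))) (Function('u')(k, c) = Mul(Rational(-1, 4), Mul(Add(-491, Mul(Add(k, 356), Add(c, k))), Add(139, -118))) = Mul(Rational(-1, 4), Mul(Add(-491, Mul(Add(356, k), Add(c, k))), 21)) = Mul(Rational(-1, 4), Add(-10311, Mul(21, Add(356, k), Add(c, k)))) = Add(Rational(10311, 4), Mul(Rational(-21, 4), Add(356, k), Add(c, k))))
Pow(Function('u')(726, -232), -1) = Pow(Add(Rational(10311, 4), Mul(-1869, -232), Mul(-1869, 726), Mul(Rational(-21, 4), Pow(726, 2)), Mul(Rational(-21, 4), -232, 726)), -1) = Pow(Add(Rational(10311, 4), 433608, -1356894, Mul(Rational(-21, 4), 527076), 884268), -1) = Pow(Add(Rational(10311, 4), 433608, -1356894, -2767149, 884268), -1) = Pow(Rational(-11214357, 4), -1) = Rational(-4, 11214357)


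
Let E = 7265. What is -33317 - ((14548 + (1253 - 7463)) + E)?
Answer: -48920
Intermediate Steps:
-33317 - ((14548 + (1253 - 7463)) + E) = -33317 - ((14548 + (1253 - 7463)) + 7265) = -33317 - ((14548 - 6210) + 7265) = -33317 - (8338 + 7265) = -33317 - 1*15603 = -33317 - 15603 = -48920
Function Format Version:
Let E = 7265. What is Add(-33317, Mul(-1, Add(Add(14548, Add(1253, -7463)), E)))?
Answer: -48920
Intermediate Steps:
Add(-33317, Mul(-1, Add(Add(14548, Add(1253, -7463)), E))) = Add(-33317, Mul(-1, Add(Add(14548, Add(1253, -7463)), 7265))) = Add(-33317, Mul(-1, Add(Add(14548, -6210), 7265))) = Add(-33317, Mul(-1, Add(8338, 7265))) = Add(-33317, Mul(-1, 15603)) = Add(-33317, -15603) = -48920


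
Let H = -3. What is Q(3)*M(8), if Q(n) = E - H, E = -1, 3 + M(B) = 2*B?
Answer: 26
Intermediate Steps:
M(B) = -3 + 2*B
Q(n) = 2 (Q(n) = -1 - 1*(-3) = -1 + 3 = 2)
Q(3)*M(8) = 2*(-3 + 2*8) = 2*(-3 + 16) = 2*13 = 26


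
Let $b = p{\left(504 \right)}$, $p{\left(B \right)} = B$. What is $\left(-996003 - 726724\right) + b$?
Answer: $-1722223$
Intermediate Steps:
$b = 504$
$\left(-996003 - 726724\right) + b = \left(-996003 - 726724\right) + 504 = -1722727 + 504 = -1722223$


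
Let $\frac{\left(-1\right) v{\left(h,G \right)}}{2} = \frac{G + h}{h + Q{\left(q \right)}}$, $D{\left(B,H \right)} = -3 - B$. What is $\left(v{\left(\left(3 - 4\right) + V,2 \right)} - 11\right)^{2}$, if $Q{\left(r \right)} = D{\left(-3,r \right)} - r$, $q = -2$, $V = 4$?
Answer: $169$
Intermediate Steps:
$Q{\left(r \right)} = - r$ ($Q{\left(r \right)} = \left(-3 - -3\right) - r = \left(-3 + 3\right) - r = 0 - r = - r$)
$v{\left(h,G \right)} = - \frac{2 \left(G + h\right)}{2 + h}$ ($v{\left(h,G \right)} = - 2 \frac{G + h}{h - -2} = - 2 \frac{G + h}{h + 2} = - 2 \frac{G + h}{2 + h} = - \frac{2 \left(G + h\right)}{2 + h}$)
$\left(v{\left(\left(3 - 4\right) + V,2 \right)} - 11\right)^{2} = \left(\frac{2 \left(\left(-1\right) 2 - \left(\left(3 - 4\right) + 4\right)\right)}{2 + \left(\left(3 - 4\right) + 4\right)} - 11\right)^{2} = \left(\frac{2 \left(-2 - \left(-1 + 4\right)\right)}{2 + \left(-1 + 4\right)} - 11\right)^{2} = \left(\frac{2 \left(-2 - 3\right)}{2 + 3} - 11\right)^{2} = \left(\frac{2 \left(-2 - 3\right)}{5} - 11\right)^{2} = \left(2 \cdot \frac{1}{5} \left(-5\right) - 11\right)^{2} = \left(-2 - 11\right)^{2} = \left(-13\right)^{2} = 169$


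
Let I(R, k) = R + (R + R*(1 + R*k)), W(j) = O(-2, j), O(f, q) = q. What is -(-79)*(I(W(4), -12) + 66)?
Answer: -9006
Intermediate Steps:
W(j) = j
I(R, k) = 2*R + R*(1 + R*k)
-(-79)*(I(W(4), -12) + 66) = -(-79)*(4*(3 + 4*(-12)) + 66) = -(-79)*(4*(3 - 48) + 66) = -(-79)*(4*(-45) + 66) = -(-79)*(-180 + 66) = -(-79)*(-114) = -1*9006 = -9006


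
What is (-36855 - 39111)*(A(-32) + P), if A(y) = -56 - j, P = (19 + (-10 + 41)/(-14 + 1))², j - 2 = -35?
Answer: -3248989854/169 ≈ -1.9225e+7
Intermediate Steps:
j = -33 (j = 2 - 35 = -33)
P = 46656/169 (P = (19 + 31/(-13))² = (19 + 31*(-1/13))² = (19 - 31/13)² = (216/13)² = 46656/169 ≈ 276.07)
A(y) = -23 (A(y) = -56 - 1*(-33) = -56 + 33 = -23)
(-36855 - 39111)*(A(-32) + P) = (-36855 - 39111)*(-23 + 46656/169) = -75966*42769/169 = -3248989854/169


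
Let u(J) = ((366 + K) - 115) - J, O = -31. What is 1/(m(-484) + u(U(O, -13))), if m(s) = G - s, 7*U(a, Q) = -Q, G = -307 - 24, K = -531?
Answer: -7/902 ≈ -0.0077605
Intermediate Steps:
G = -331
U(a, Q) = -Q/7 (U(a, Q) = (-Q)/7 = -Q/7)
m(s) = -331 - s
u(J) = -280 - J (u(J) = ((366 - 531) - 115) - J = (-165 - 115) - J = -280 - J)
1/(m(-484) + u(U(O, -13))) = 1/((-331 - 1*(-484)) + (-280 - (-1)*(-13)/7)) = 1/((-331 + 484) + (-280 - 1*13/7)) = 1/(153 + (-280 - 13/7)) = 1/(153 - 1973/7) = 1/(-902/7) = -7/902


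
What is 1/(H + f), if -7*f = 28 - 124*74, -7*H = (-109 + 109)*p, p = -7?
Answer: 7/9148 ≈ 0.00076519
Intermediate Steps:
H = 0 (H = -(-109 + 109)*(-7)/7 = -0*(-7) = -1/7*0 = 0)
f = 9148/7 (f = -(28 - 124*74)/7 = -(28 - 9176)/7 = -1/7*(-9148) = 9148/7 ≈ 1306.9)
1/(H + f) = 1/(0 + 9148/7) = 1/(9148/7) = 7/9148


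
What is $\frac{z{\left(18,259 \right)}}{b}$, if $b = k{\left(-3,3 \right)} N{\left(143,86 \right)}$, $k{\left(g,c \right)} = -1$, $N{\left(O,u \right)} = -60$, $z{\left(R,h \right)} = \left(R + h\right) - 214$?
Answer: $\frac{21}{20} \approx 1.05$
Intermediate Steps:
$z{\left(R,h \right)} = -214 + R + h$
$b = 60$ ($b = \left(-1\right) \left(-60\right) = 60$)
$\frac{z{\left(18,259 \right)}}{b} = \frac{-214 + 18 + 259}{60} = 63 \cdot \frac{1}{60} = \frac{21}{20}$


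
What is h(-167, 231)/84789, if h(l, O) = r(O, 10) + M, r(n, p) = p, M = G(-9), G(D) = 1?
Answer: 11/84789 ≈ 0.00012973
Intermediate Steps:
M = 1
h(l, O) = 11 (h(l, O) = 10 + 1 = 11)
h(-167, 231)/84789 = 11/84789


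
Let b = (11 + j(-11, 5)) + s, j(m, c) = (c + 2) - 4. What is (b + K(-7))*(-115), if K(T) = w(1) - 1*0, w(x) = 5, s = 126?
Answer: -16675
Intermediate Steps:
j(m, c) = -2 + c (j(m, c) = (2 + c) - 4 = -2 + c)
K(T) = 5 (K(T) = 5 - 1*0 = 5 + 0 = 5)
b = 140 (b = (11 + (-2 + 5)) + 126 = (11 + 3) + 126 = 14 + 126 = 140)
(b + K(-7))*(-115) = (140 + 5)*(-115) = 145*(-115) = -16675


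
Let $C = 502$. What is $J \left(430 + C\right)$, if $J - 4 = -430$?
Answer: $-397032$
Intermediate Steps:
$J = -426$ ($J = 4 - 430 = -426$)
$J \left(430 + C\right) = - 426 \left(430 + 502\right) = \left(-426\right) 932 = -397032$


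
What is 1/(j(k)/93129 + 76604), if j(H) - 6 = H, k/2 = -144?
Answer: 31043/2378017878 ≈ 1.3054e-5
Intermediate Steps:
k = -288 (k = 2*(-144) = -288)
j(H) = 6 + H
1/(j(k)/93129 + 76604) = 1/((6 - 288)/93129 + 76604) = 1/(-282*1/93129 + 76604) = 1/(-94/31043 + 76604) = 1/(2378017878/31043) = 31043/2378017878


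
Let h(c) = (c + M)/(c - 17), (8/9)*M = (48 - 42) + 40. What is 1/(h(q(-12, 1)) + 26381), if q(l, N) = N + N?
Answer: 12/316529 ≈ 3.7911e-5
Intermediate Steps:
q(l, N) = 2*N
M = 207/4 (M = 9*((48 - 42) + 40)/8 = 9*(6 + 40)/8 = (9/8)*46 = 207/4 ≈ 51.750)
h(c) = (207/4 + c)/(-17 + c) (h(c) = (c + 207/4)/(c - 17) = (207/4 + c)/(-17 + c))
1/(h(q(-12, 1)) + 26381) = 1/((207/4 + 2*1)/(-17 + 2*1) + 26381) = 1/((207/4 + 2)/(-17 + 2) + 26381) = 1/((215/4)/(-15) + 26381) = 1/(-1/15*215/4 + 26381) = 1/(-43/12 + 26381) = 1/(316529/12) = 12/316529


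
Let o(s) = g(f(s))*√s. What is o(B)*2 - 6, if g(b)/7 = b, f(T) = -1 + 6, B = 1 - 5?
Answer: -6 + 140*I ≈ -6.0 + 140.0*I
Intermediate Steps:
B = -4
f(T) = 5
g(b) = 7*b
o(s) = 35*√s (o(s) = (7*5)*√s = 35*√s)
o(B)*2 - 6 = (35*√(-4))*2 - 6 = (35*(2*I))*2 - 6 = (70*I)*2 - 6 = 140*I - 6 = -6 + 140*I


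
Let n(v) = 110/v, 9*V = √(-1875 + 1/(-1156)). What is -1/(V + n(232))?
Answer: -149349420/7362285589 + 1029384*I*√2167501/7362285589 ≈ -0.020286 + 0.20585*I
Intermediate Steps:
V = I*√2167501/306 (V = √(-1875 + 1/(-1156))/9 = √(-1875 - 1/1156)/9 = √(-2167501/1156)/9 = (I*√2167501/34)/9 = I*√2167501/306 ≈ 4.8113*I)
-1/(V + n(232)) = -1/(I*√2167501/306 + 110/232) = -1/(I*√2167501/306 + 110*(1/232)) = -1/(I*√2167501/306 + 55/116) = -1/(55/116 + I*√2167501/306)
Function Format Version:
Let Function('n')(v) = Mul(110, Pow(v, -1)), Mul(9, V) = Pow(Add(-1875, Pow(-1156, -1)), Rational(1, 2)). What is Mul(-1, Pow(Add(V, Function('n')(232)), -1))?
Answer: Add(Rational(-149349420, 7362285589), Mul(Rational(1029384, 7362285589), I, Pow(2167501, Rational(1, 2)))) ≈ Add(-0.020286, Mul(0.20585, I))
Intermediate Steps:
V = Mul(Rational(1, 306), I, Pow(2167501, Rational(1, 2))) (V = Mul(Rational(1, 9), Pow(Add(-1875, Pow(-1156, -1)), Rational(1, 2))) = Mul(Rational(1, 9), Pow(Add(-1875, Rational(-1, 1156)), Rational(1, 2))) = Mul(Rational(1, 9), Pow(Rational(-2167501, 1156), Rational(1, 2))) = Mul(Rational(1, 9), Mul(Rational(1, 34), I, Pow(2167501, Rational(1, 2)))) = Mul(Rational(1, 306), I, Pow(2167501, Rational(1, 2))) ≈ Mul(4.8113, I))
Mul(-1, Pow(Add(V, Function('n')(232)), -1)) = Mul(-1, Pow(Add(Mul(Rational(1, 306), I, Pow(2167501, Rational(1, 2))), Mul(110, Pow(232, -1))), -1)) = Mul(-1, Pow(Add(Mul(Rational(1, 306), I, Pow(2167501, Rational(1, 2))), Mul(110, Rational(1, 232))), -1)) = Mul(-1, Pow(Add(Mul(Rational(1, 306), I, Pow(2167501, Rational(1, 2))), Rational(55, 116)), -1)) = Mul(-1, Pow(Add(Rational(55, 116), Mul(Rational(1, 306), I, Pow(2167501, Rational(1, 2)))), -1))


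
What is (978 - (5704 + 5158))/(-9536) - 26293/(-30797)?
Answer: 138781899/73420048 ≈ 1.8902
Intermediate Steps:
(978 - (5704 + 5158))/(-9536) - 26293/(-30797) = (978 - 1*10862)*(-1/9536) - 26293*(-1/30797) = (978 - 10862)*(-1/9536) + 26293/30797 = -9884*(-1/9536) + 26293/30797 = 2471/2384 + 26293/30797 = 138781899/73420048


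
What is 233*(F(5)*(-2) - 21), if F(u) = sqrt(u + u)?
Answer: -4893 - 466*sqrt(10) ≈ -6366.6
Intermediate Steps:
F(u) = sqrt(2)*sqrt(u) (F(u) = sqrt(2*u) = sqrt(2)*sqrt(u))
233*(F(5)*(-2) - 21) = 233*((sqrt(2)*sqrt(5))*(-2) - 21) = 233*(sqrt(10)*(-2) - 21) = 233*(-2*sqrt(10) - 21) = 233*(-21 - 2*sqrt(10)) = -4893 - 466*sqrt(10)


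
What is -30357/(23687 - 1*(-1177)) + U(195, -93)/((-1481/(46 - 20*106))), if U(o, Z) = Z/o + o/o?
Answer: -389668927/797844320 ≈ -0.48840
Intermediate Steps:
U(o, Z) = 1 + Z/o (U(o, Z) = Z/o + 1 = 1 + Z/o)
-30357/(23687 - 1*(-1177)) + U(195, -93)/((-1481/(46 - 20*106))) = -30357/(23687 - 1*(-1177)) + ((-93 + 195)/195)/((-1481/(46 - 20*106))) = -30357/(23687 + 1177) + ((1/195)*102)/((-1481/(46 - 2120))) = -30357/24864 + 34/(65*((-1481/(-2074)))) = -30357*1/24864 + 34/(65*((-1481*(-1/2074)))) = -10119/8288 + 34/(65*(1481/2074)) = -10119/8288 + (34/65)*(2074/1481) = -10119/8288 + 70516/96265 = -389668927/797844320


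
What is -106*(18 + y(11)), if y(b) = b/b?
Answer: -2014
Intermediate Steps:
y(b) = 1
-106*(18 + y(11)) = -106*(18 + 1) = -106*19 = -2014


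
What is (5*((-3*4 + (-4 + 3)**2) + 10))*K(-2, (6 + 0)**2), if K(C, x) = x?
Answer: -180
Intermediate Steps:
(5*((-3*4 + (-4 + 3)**2) + 10))*K(-2, (6 + 0)**2) = (5*((-3*4 + (-4 + 3)**2) + 10))*(6 + 0)**2 = (5*((-12 + (-1)**2) + 10))*6**2 = (5*((-12 + 1) + 10))*36 = (5*(-11 + 10))*36 = (5*(-1))*36 = -5*36 = -180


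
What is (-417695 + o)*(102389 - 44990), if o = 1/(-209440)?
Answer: -5021381659936599/209440 ≈ -2.3975e+10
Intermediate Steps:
o = -1/209440 ≈ -4.7746e-6
(-417695 + o)*(102389 - 44990) = (-417695 - 1/209440)*(102389 - 44990) = -87482040801/209440*57399 = -5021381659936599/209440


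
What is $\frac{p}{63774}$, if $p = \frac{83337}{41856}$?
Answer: $\frac{27779}{889774848} \approx 3.122 \cdot 10^{-5}$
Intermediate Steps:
$p = \frac{27779}{13952}$ ($p = 83337 \cdot \frac{1}{41856} = \frac{27779}{13952} \approx 1.991$)
$\frac{p}{63774} = \frac{27779}{13952 \cdot 63774} = \frac{27779}{13952} \cdot \frac{1}{63774} = \frac{27779}{889774848}$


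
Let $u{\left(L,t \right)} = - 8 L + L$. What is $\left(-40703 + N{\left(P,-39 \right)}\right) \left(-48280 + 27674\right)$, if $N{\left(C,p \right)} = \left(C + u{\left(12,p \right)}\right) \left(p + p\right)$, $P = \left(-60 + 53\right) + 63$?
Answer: $793722514$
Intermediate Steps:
$u{\left(L,t \right)} = - 7 L$
$P = 56$ ($P = -7 + 63 = 56$)
$N{\left(C,p \right)} = 2 p \left(-84 + C\right)$ ($N{\left(C,p \right)} = \left(C - 84\right) \left(p + p\right) = \left(C - 84\right) 2 p = \left(-84 + C\right) 2 p = 2 p \left(-84 + C\right)$)
$\left(-40703 + N{\left(P,-39 \right)}\right) \left(-48280 + 27674\right) = \left(-40703 + 2 \left(-39\right) \left(-84 + 56\right)\right) \left(-48280 + 27674\right) = \left(-40703 + 2 \left(-39\right) \left(-28\right)\right) \left(-20606\right) = \left(-40703 + 2184\right) \left(-20606\right) = \left(-38519\right) \left(-20606\right) = 793722514$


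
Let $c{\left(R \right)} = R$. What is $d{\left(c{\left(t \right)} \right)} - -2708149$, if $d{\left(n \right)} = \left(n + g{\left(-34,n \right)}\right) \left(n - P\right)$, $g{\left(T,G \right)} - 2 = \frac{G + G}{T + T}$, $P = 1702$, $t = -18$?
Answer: $\frac{46490893}{17} \approx 2.7348 \cdot 10^{6}$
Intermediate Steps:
$g{\left(T,G \right)} = 2 + \frac{G}{T}$ ($g{\left(T,G \right)} = 2 + \frac{G + G}{T + T} = 2 + \frac{2 G}{2 T} = 2 + 2 G \frac{1}{2 T} = 2 + \frac{G}{T}$)
$d{\left(n \right)} = \left(-1702 + n\right) \left(2 + \frac{33 n}{34}\right)$ ($d{\left(n \right)} = \left(n + \left(2 + \frac{n}{-34}\right)\right) \left(n - 1702\right) = \left(n + \left(2 + n \left(- \frac{1}{34}\right)\right)\right) \left(n - 1702\right) = \left(n - \left(-2 + \frac{n}{34}\right)\right) \left(-1702 + n\right) = \left(2 + \frac{33 n}{34}\right) \left(-1702 + n\right) = \left(-1702 + n\right) \left(2 + \frac{33 n}{34}\right)$)
$d{\left(c{\left(t \right)} \right)} - -2708149 = \left(-3404 - - \frac{504882}{17} + \frac{33 \left(-18\right)^{2}}{34}\right) - -2708149 = \left(-3404 + \frac{504882}{17} + \frac{33}{34} \cdot 324\right) + 2708149 = \left(-3404 + \frac{504882}{17} + \frac{5346}{17}\right) + 2708149 = \frac{452360}{17} + 2708149 = \frac{46490893}{17}$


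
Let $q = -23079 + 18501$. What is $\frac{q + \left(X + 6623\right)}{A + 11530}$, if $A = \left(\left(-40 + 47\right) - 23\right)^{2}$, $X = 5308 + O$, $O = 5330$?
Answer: $\frac{12683}{11786} \approx 1.0761$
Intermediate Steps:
$X = 10638$ ($X = 5308 + 5330 = 10638$)
$A = 256$ ($A = \left(7 - 23\right)^{2} = \left(-16\right)^{2} = 256$)
$q = -4578$
$\frac{q + \left(X + 6623\right)}{A + 11530} = \frac{-4578 + \left(10638 + 6623\right)}{256 + 11530} = \frac{-4578 + 17261}{11786} = 12683 \cdot \frac{1}{11786} = \frac{12683}{11786}$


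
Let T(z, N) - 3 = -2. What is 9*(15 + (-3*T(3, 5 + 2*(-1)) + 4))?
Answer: 144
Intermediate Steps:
T(z, N) = 1 (T(z, N) = 3 - 2 = 1)
9*(15 + (-3*T(3, 5 + 2*(-1)) + 4)) = 9*(15 + (-3*1 + 4)) = 9*(15 + (-3 + 4)) = 9*(15 + 1) = 9*16 = 144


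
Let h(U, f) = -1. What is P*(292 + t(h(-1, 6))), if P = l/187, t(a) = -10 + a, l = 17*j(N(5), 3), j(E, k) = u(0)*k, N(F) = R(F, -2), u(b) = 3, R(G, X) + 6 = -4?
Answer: 2529/11 ≈ 229.91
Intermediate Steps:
R(G, X) = -10 (R(G, X) = -6 - 4 = -10)
N(F) = -10
j(E, k) = 3*k
l = 153 (l = 17*(3*3) = 17*9 = 153)
P = 9/11 (P = 153/187 = 153*(1/187) = 9/11 ≈ 0.81818)
P*(292 + t(h(-1, 6))) = 9*(292 + (-10 - 1))/11 = 9*(292 - 11)/11 = (9/11)*281 = 2529/11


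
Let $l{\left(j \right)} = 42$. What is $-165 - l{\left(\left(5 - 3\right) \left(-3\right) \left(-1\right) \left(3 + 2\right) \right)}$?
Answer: $-207$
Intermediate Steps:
$-165 - l{\left(\left(5 - 3\right) \left(-3\right) \left(-1\right) \left(3 + 2\right) \right)} = -165 - 42 = -207$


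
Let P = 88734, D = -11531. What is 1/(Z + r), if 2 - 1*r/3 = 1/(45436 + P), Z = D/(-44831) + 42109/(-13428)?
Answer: 40384543962780/126051389177243 ≈ 0.32038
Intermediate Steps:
Z = -1732950311/601990668 (Z = -11531/(-44831) + 42109/(-13428) = -11531*(-1/44831) + 42109*(-1/13428) = 11531/44831 - 42109/13428 = -1732950311/601990668 ≈ -2.8787)
r = 805017/134170 (r = 6 - 3/(45436 + 88734) = 6 - 3/134170 = 805017/134170 ≈ 6.0000)
1/(Z + r) = 1/(-1732950311/601990668 + 805017/134170) = 1/(126051389177243/40384543962780) = 40384543962780/126051389177243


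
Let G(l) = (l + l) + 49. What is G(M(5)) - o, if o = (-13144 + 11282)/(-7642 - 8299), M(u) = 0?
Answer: 41013/839 ≈ 48.883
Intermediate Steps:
G(l) = 49 + 2*l (G(l) = 2*l + 49 = 49 + 2*l)
o = 98/839 (o = -1862/(-15941) = -1862*(-1/15941) = 98/839 ≈ 0.11681)
G(M(5)) - o = (49 + 2*0) - 1*98/839 = (49 + 0) - 98/839 = 49 - 98/839 = 41013/839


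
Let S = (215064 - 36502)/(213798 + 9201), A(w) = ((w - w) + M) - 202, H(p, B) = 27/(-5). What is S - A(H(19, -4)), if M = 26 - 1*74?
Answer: 1511576/6027 ≈ 250.80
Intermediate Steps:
H(p, B) = -27/5 (H(p, B) = 27*(-⅕) = -27/5)
M = -48 (M = 26 - 74 = -48)
A(w) = -250 (A(w) = ((w - w) - 48) - 202 = (0 - 48) - 202 = -48 - 202 = -250)
S = 4826/6027 (S = 178562/222999 = 178562*(1/222999) = 4826/6027 ≈ 0.80073)
S - A(H(19, -4)) = 4826/6027 - 1*(-250) = 4826/6027 + 250 = 1511576/6027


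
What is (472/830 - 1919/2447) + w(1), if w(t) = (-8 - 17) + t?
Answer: -24591013/1015505 ≈ -24.216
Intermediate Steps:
w(t) = -25 + t
(472/830 - 1919/2447) + w(1) = (472/830 - 1919/2447) + (-25 + 1) = (472*(1/830) - 1919*1/2447) - 24 = (236/415 - 1919/2447) - 24 = -218893/1015505 - 24 = -24591013/1015505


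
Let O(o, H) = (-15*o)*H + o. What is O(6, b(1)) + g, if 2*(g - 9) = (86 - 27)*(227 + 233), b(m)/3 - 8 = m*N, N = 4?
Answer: 10345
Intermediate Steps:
b(m) = 24 + 12*m (b(m) = 24 + 3*(m*4) = 24 + 3*(4*m) = 24 + 12*m)
O(o, H) = o - 15*H*o (O(o, H) = -15*H*o + o = o - 15*H*o)
g = 13579 (g = 9 + ((86 - 27)*(227 + 233))/2 = 9 + (59*460)/2 = 9 + (½)*27140 = 9 + 13570 = 13579)
O(6, b(1)) + g = 6*(1 - 15*(24 + 12*1)) + 13579 = 6*(1 - 15*(24 + 12)) + 13579 = 6*(1 - 15*36) + 13579 = 6*(1 - 540) + 13579 = 6*(-539) + 13579 = -3234 + 13579 = 10345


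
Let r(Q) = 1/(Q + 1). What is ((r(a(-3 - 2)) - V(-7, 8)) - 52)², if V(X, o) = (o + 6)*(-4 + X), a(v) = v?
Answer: 165649/16 ≈ 10353.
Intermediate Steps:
V(X, o) = (-4 + X)*(6 + o) (V(X, o) = (6 + o)*(-4 + X) = (-4 + X)*(6 + o))
r(Q) = 1/(1 + Q)
((r(a(-3 - 2)) - V(-7, 8)) - 52)² = ((1/(1 + (-3 - 2)) - (-24 - 4*8 + 6*(-7) - 7*8)) - 52)² = ((1/(1 - 5) - (-24 - 32 - 42 - 56)) - 52)² = ((1/(-4) - 1*(-154)) - 52)² = ((-¼ + 154) - 52)² = (615/4 - 52)² = (407/4)² = 165649/16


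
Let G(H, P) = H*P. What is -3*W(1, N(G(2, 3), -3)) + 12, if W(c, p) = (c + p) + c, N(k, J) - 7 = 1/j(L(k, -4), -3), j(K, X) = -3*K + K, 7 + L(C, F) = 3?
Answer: -123/8 ≈ -15.375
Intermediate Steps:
L(C, F) = -4 (L(C, F) = -7 + 3 = -4)
j(K, X) = -2*K
N(k, J) = 57/8 (N(k, J) = 7 + 1/(-2*(-4)) = 7 + 1/8 = 57/8)
W(c, p) = p + 2*c
-3*W(1, N(G(2, 3), -3)) + 12 = -3*(57/8 + 2*1) + 12 = -3*(57/8 + 2) + 12 = -3*73/8 + 12 = -219/8 + 12 = -123/8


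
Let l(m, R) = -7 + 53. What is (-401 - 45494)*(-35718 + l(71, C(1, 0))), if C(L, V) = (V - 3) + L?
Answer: 1637166440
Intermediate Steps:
C(L, V) = -3 + L + V (C(L, V) = (-3 + V) + L = -3 + L + V)
l(m, R) = 46
(-401 - 45494)*(-35718 + l(71, C(1, 0))) = (-401 - 45494)*(-35718 + 46) = -45895*(-35672) = 1637166440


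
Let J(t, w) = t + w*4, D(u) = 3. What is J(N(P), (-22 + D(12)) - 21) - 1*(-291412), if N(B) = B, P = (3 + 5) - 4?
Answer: 291256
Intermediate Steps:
P = 4 (P = 8 - 4 = 4)
J(t, w) = t + 4*w
J(N(P), (-22 + D(12)) - 21) - 1*(-291412) = (4 + 4*((-22 + 3) - 21)) - 1*(-291412) = (4 + 4*(-19 - 21)) + 291412 = (4 + 4*(-40)) + 291412 = (4 - 160) + 291412 = -156 + 291412 = 291256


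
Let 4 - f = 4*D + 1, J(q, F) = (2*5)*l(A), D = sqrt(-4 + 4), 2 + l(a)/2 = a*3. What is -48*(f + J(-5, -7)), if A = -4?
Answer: 13296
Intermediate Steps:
l(a) = -4 + 6*a (l(a) = -4 + 2*(a*3) = -4 + 2*(3*a) = -4 + 6*a)
D = 0 (D = sqrt(0) = 0)
J(q, F) = -280 (J(q, F) = (2*5)*(-4 + 6*(-4)) = 10*(-4 - 24) = 10*(-28) = -280)
f = 3 (f = 4 - (4*0 + 1) = 4 - (0 + 1) = 4 - 1*1 = 4 - 1 = 3)
-48*(f + J(-5, -7)) = -48*(3 - 280) = -48*(-277) = 13296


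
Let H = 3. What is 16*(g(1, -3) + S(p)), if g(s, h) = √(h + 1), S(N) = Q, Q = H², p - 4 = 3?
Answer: 144 + 16*I*√2 ≈ 144.0 + 22.627*I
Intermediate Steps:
p = 7 (p = 4 + 3 = 7)
Q = 9 (Q = 3² = 9)
S(N) = 9
g(s, h) = √(1 + h)
16*(g(1, -3) + S(p)) = 16*(√(1 - 3) + 9) = 16*(√(-2) + 9) = 16*(I*√2 + 9) = 16*(9 + I*√2) = 144 + 16*I*√2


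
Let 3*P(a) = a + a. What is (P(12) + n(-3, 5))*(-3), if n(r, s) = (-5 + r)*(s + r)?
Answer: 24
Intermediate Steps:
n(r, s) = (-5 + r)*(r + s)
P(a) = 2*a/3 (P(a) = (a + a)/3 = (2*a)/3 = 2*a/3)
(P(12) + n(-3, 5))*(-3) = ((⅔)*12 + ((-3)² - 5*(-3) - 5*5 - 3*5))*(-3) = (8 + (9 + 15 - 25 - 15))*(-3) = (8 - 16)*(-3) = -8*(-3) = 24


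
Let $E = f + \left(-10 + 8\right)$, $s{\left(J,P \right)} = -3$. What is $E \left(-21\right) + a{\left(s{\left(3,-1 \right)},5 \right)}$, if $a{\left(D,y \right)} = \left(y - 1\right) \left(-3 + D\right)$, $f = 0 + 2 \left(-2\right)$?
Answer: $102$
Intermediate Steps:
$f = -4$ ($f = 0 - 4 = -4$)
$a{\left(D,y \right)} = \left(-1 + y\right) \left(-3 + D\right)$
$E = -6$ ($E = -4 + \left(-10 + 8\right) = -4 - 2 = -6$)
$E \left(-21\right) + a{\left(s{\left(3,-1 \right)},5 \right)} = \left(-6\right) \left(-21\right) - 24 = 126 + \left(3 + 3 - 15 - 15\right) = 126 - 24 = 102$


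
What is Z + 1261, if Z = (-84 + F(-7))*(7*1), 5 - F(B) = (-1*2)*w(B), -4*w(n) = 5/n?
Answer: 1421/2 ≈ 710.50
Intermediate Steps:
w(n) = -5/(4*n)
F(B) = 5 - 5/(2*B) (F(B) = 5 - (-1*2)*(-5/(4*B)) = 5 - (-2)*(-5/(4*B)) = 5 - 5/(2*B))
Z = -1101/2 (Z = (-84 + (5 - 5/2/(-7)))*(7*1) = (-84 + (5 - 5/2*(-⅐)))*7 = (-84 + (5 + 5/14))*7 = (-84 + 75/14)*7 = -1101/14*7 = -1101/2 ≈ -550.50)
Z + 1261 = -1101/2 + 1261 = 1421/2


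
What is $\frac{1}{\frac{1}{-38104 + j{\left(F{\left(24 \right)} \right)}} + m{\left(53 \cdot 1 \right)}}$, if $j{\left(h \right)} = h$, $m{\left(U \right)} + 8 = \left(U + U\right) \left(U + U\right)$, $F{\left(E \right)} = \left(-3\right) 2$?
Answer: $\frac{38110}{427899079} \approx 8.9063 \cdot 10^{-5}$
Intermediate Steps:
$F{\left(E \right)} = -6$
$m{\left(U \right)} = -8 + 4 U^{2}$ ($m{\left(U \right)} = -8 + \left(U + U\right) \left(U + U\right) = -8 + 2 U 2 U = -8 + 4 U^{2}$)
$\frac{1}{\frac{1}{-38104 + j{\left(F{\left(24 \right)} \right)}} + m{\left(53 \cdot 1 \right)}} = \frac{1}{\frac{1}{-38104 - 6} - \left(8 - 4 \left(53 \cdot 1\right)^{2}\right)} = \frac{1}{\frac{1}{-38110} - \left(8 - 4 \cdot 53^{2}\right)} = \frac{1}{- \frac{1}{38110} + \left(-8 + 4 \cdot 2809\right)} = \frac{1}{- \frac{1}{38110} + \left(-8 + 11236\right)} = \frac{1}{- \frac{1}{38110} + 11228} = \frac{1}{\frac{427899079}{38110}} = \frac{38110}{427899079}$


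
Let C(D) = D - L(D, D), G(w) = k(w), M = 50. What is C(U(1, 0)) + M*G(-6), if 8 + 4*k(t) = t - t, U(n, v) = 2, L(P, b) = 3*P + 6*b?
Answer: -116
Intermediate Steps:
k(t) = -2 (k(t) = -2 + (t - t)/4 = -2 + (¼)*0 = -2 + 0 = -2)
G(w) = -2
C(D) = -8*D (C(D) = D - (3*D + 6*D) = D - 9*D = -8*D)
C(U(1, 0)) + M*G(-6) = -8*2 + 50*(-2) = -16 - 100 = -116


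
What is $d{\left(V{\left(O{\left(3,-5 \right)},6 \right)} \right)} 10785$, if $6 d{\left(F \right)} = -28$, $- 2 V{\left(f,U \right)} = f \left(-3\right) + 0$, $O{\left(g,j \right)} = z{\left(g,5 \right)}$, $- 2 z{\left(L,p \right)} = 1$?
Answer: $-50330$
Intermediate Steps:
$z{\left(L,p \right)} = - \frac{1}{2}$ ($z{\left(L,p \right)} = \left(- \frac{1}{2}\right) 1 = - \frac{1}{2}$)
$O{\left(g,j \right)} = - \frac{1}{2}$
$V{\left(f,U \right)} = \frac{3 f}{2}$ ($V{\left(f,U \right)} = - \frac{f \left(-3\right) + 0}{2} = - \frac{- 3 f + 0}{2} = - \frac{\left(-3\right) f}{2} = \frac{3 f}{2}$)
$d{\left(F \right)} = - \frac{14}{3}$ ($d{\left(F \right)} = \frac{1}{6} \left(-28\right) = - \frac{14}{3}$)
$d{\left(V{\left(O{\left(3,-5 \right)},6 \right)} \right)} 10785 = \left(- \frac{14}{3}\right) 10785 = -50330$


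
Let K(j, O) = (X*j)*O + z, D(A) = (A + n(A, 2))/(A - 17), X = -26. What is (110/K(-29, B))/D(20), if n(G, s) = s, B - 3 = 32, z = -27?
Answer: 15/26363 ≈ 0.00056898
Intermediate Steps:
B = 35 (B = 3 + 32 = 35)
D(A) = (2 + A)/(-17 + A) (D(A) = (A + 2)/(A - 17) = (2 + A)/(-17 + A))
K(j, O) = -27 - 26*O*j (K(j, O) = (-26*j)*O - 27 = -26*O*j - 27 = -27 - 26*O*j)
(110/K(-29, B))/D(20) = (110/(-27 - 26*35*(-29)))/(((2 + 20)/(-17 + 20))) = (110/(-27 + 26390))/((22/3)) = (110/26363)/(((⅓)*22)) = (110*(1/26363))/(22/3) = (110/26363)*(3/22) = 15/26363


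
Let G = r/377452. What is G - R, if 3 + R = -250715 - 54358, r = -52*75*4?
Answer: 28787882688/94363 ≈ 3.0508e+5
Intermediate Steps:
r = -15600 (r = -3900*4 = -15600)
G = -3900/94363 (G = -15600/377452 = -15600*1/377452 = -3900/94363 ≈ -0.041330)
R = -305076 (R = -3 + (-250715 - 54358) = -3 - 305073 = -305076)
G - R = -3900/94363 - 1*(-305076) = -3900/94363 + 305076 = 28787882688/94363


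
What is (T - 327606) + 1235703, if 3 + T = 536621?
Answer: 1444715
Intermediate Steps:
T = 536618 (T = -3 + 536621 = 536618)
(T - 327606) + 1235703 = (536618 - 327606) + 1235703 = 209012 + 1235703 = 1444715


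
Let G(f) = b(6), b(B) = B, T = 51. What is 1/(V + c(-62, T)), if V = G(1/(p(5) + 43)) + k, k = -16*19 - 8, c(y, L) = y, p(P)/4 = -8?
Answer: -1/368 ≈ -0.0027174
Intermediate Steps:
p(P) = -32 (p(P) = 4*(-8) = -32)
G(f) = 6
k = -312 (k = -304 - 8 = -312)
V = -306 (V = 6 - 312 = -306)
1/(V + c(-62, T)) = 1/(-306 - 62) = 1/(-368) = -1/368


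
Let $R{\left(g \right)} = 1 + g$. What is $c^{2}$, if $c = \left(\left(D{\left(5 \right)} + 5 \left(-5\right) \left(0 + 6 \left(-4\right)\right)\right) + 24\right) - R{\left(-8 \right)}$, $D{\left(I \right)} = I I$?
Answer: $430336$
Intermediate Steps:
$D{\left(I \right)} = I^{2}$
$c = 656$ ($c = \left(\left(5^{2} + 5 \left(-5\right) \left(0 + 6 \left(-4\right)\right)\right) + 24\right) - \left(1 - 8\right) = \left(\left(25 - 25 \left(0 - 24\right)\right) + 24\right) - -7 = \left(\left(25 - -600\right) + 24\right) + 7 = \left(\left(25 + 600\right) + 24\right) + 7 = \left(625 + 24\right) + 7 = 649 + 7 = 656$)
$c^{2} = 656^{2} = 430336$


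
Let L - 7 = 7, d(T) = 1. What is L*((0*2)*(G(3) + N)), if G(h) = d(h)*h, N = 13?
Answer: 0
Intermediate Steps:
L = 14 (L = 7 + 7 = 14)
G(h) = h (G(h) = 1*h = h)
L*((0*2)*(G(3) + N)) = 14*((0*2)*(3 + 13)) = 14*(0*16) = 14*0 = 0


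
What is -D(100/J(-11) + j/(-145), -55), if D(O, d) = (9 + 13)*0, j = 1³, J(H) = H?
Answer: 0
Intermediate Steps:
j = 1
D(O, d) = 0 (D(O, d) = 22*0 = 0)
-D(100/J(-11) + j/(-145), -55) = -1*0 = 0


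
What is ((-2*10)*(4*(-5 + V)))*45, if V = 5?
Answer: 0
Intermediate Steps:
((-2*10)*(4*(-5 + V)))*45 = ((-2*10)*(4*(-5 + 5)))*45 = -80*0*45 = -20*0*45 = 0*45 = 0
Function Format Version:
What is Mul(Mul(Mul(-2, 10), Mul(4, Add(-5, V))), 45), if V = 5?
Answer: 0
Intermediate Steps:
Mul(Mul(Mul(-2, 10), Mul(4, Add(-5, V))), 45) = Mul(Mul(Mul(-2, 10), Mul(4, Add(-5, 5))), 45) = Mul(Mul(-20, Mul(4, 0)), 45) = Mul(Mul(-20, 0), 45) = Mul(0, 45) = 0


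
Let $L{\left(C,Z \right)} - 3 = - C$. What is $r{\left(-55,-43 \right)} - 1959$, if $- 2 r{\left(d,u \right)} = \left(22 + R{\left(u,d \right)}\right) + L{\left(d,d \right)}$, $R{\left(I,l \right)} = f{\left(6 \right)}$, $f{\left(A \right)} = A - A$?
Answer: $-1999$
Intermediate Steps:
$L{\left(C,Z \right)} = 3 - C$
$f{\left(A \right)} = 0$
$R{\left(I,l \right)} = 0$
$r{\left(d,u \right)} = - \frac{25}{2} + \frac{d}{2}$ ($r{\left(d,u \right)} = - \frac{\left(22 + 0\right) - \left(-3 + d\right)}{2} = - \frac{22 - \left(-3 + d\right)}{2} = - \frac{25 - d}{2} = - \frac{25}{2} + \frac{d}{2}$)
$r{\left(-55,-43 \right)} - 1959 = \left(- \frac{25}{2} + \frac{1}{2} \left(-55\right)\right) - 1959 = \left(- \frac{25}{2} - \frac{55}{2}\right) - 1959 = -40 - 1959 = -1999$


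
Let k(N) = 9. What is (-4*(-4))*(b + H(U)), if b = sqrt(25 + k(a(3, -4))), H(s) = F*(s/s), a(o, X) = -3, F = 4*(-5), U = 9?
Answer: -320 + 16*sqrt(34) ≈ -226.70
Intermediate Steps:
F = -20
H(s) = -20 (H(s) = -20*s/s = -20*1 = -20)
b = sqrt(34) (b = sqrt(25 + 9) = sqrt(34) ≈ 5.8309)
(-4*(-4))*(b + H(U)) = (-4*(-4))*(sqrt(34) - 20) = 16*(-20 + sqrt(34)) = -320 + 16*sqrt(34)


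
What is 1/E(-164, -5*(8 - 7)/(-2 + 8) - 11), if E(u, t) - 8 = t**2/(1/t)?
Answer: -216/356183 ≈ -0.00060643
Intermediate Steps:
E(u, t) = 8 + t**3 (E(u, t) = 8 + t**2/(1/t) = 8 + t**2*t = 8 + t**3)
1/E(-164, -5*(8 - 7)/(-2 + 8) - 11) = 1/(8 + (-5*(8 - 7)/(-2 + 8) - 11)**3) = 1/(8 + (-5/6 - 11)**3) = 1/(8 + (-71/6)**3) = 1/(8 - 357911/216) = 1/(-356183/216) = -216/356183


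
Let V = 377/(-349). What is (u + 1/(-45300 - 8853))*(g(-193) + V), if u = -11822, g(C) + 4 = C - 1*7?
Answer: 45820803204491/18899397 ≈ 2.4245e+6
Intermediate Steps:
g(C) = -11 + C (g(C) = -4 + (C - 1*7) = -4 + (C - 7) = -4 + (-7 + C) = -11 + C)
V = -377/349 (V = 377*(-1/349) = -377/349 ≈ -1.0802)
(u + 1/(-45300 - 8853))*(g(-193) + V) = (-11822 + 1/(-45300 - 8853))*((-11 - 193) - 377/349) = (-11822 + 1/(-54153))*(-204 - 377/349) = (-11822 - 1/54153)*(-71573/349) = -640196767/54153*(-71573/349) = 45820803204491/18899397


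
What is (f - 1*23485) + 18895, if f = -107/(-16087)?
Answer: -73839223/16087 ≈ -4590.0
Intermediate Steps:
f = 107/16087 (f = -107*(-1/16087) = 107/16087 ≈ 0.0066513)
(f - 1*23485) + 18895 = (107/16087 - 1*23485) + 18895 = (107/16087 - 23485) + 18895 = -377803088/16087 + 18895 = -73839223/16087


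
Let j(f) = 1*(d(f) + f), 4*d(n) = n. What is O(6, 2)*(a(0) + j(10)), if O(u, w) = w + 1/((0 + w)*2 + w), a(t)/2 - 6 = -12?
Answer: 13/12 ≈ 1.0833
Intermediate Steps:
d(n) = n/4
a(t) = -12 (a(t) = 12 + 2*(-12) = 12 - 24 = -12)
j(f) = 5*f/4 (j(f) = 1*(f/4 + f) = 1*(5*f/4) = 5*f/4)
O(u, w) = w + 1/(3*w) (O(u, w) = w + 1/(w*2 + w) = w + 1/(2*w + w) = w + 1/(3*w))
O(6, 2)*(a(0) + j(10)) = (2 + (1/3)/2)*(-12 + (5/4)*10) = (2 + (1/3)*(1/2))*(-12 + 25/2) = (2 + 1/6)*(1/2) = (13/6)*(1/2) = 13/12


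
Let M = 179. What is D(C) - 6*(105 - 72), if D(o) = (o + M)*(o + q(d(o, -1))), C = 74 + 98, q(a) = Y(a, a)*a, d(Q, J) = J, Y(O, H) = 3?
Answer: 59121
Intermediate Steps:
q(a) = 3*a
C = 172
D(o) = (-3 + o)*(179 + o) (D(o) = (o + 179)*(o + 3*(-1)) = (179 + o)*(o - 3) = (179 + o)*(-3 + o) = (-3 + o)*(179 + o))
D(C) - 6*(105 - 72) = (-537 + 172² + 176*172) - 6*(105 - 72) = (-537 + 29584 + 30272) - 6*33 = 59319 - 1*198 = 59319 - 198 = 59121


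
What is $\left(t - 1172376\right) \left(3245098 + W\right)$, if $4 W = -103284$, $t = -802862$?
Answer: $-6358838262926$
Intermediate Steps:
$W = -25821$ ($W = \frac{1}{4} \left(-103284\right) = -25821$)
$\left(t - 1172376\right) \left(3245098 + W\right) = \left(-802862 - 1172376\right) \left(3245098 - 25821\right) = \left(-1975238\right) 3219277 = -6358838262926$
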